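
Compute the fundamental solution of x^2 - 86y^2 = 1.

(x, y) = (10405, 1122)

First expand sqrt(86) as a continued fraction. With x_i = (sqrt(86) + m_i)/d_i and (m_0, d_0) = (0, 1): a_0 = floor(sqrt(86)) = 9, since 9^2 = 81 <= 86 < 100 = 10^2.
Iterate m_{i+1} = d_i*a_i - m_i, d_{i+1} = (86 - m_{i+1}^2)/d_i, a_{i+1} = floor((a_0 + m_{i+1})/d_{i+1}):
  m_1 = 1*9 - 0 = 9, d_1 = (86 - 9^2)/1 = 5/1 = 5, a_1 = floor((9 + 9)/5) = 3.
  m_2 = 5*3 - 9 = 6, d_2 = (86 - 6^2)/5 = 50/5 = 10, a_2 = floor((9 + 6)/10) = 1.
  m_3 = 10*1 - 6 = 4, d_3 = (86 - 4^2)/10 = 70/10 = 7, a_3 = floor((9 + 4)/7) = 1.
  m_4 = 7*1 - 4 = 3, d_4 = (86 - 3^2)/7 = 77/7 = 11, a_4 = floor((9 + 3)/11) = 1.
  m_5 = 11*1 - 3 = 8, d_5 = (86 - 8^2)/11 = 22/11 = 2, a_5 = floor((9 + 8)/2) = 8.
  m_6 = 2*8 - 8 = 8, d_6 = (86 - 8^2)/2 = 22/2 = 11, a_6 = floor((9 + 8)/11) = 1.
  m_7 = 11*1 - 8 = 3, d_7 = (86 - 3^2)/11 = 77/11 = 7, a_7 = floor((9 + 3)/7) = 1.
  m_8 = 7*1 - 3 = 4, d_8 = (86 - 4^2)/7 = 70/7 = 10, a_8 = floor((9 + 4)/10) = 1.
  m_9 = 10*1 - 4 = 6, d_9 = (86 - 6^2)/10 = 50/10 = 5, a_9 = floor((9 + 6)/5) = 3.
  m_10 = 5*3 - 6 = 9, d_10 = (86 - 9^2)/5 = 5/5 = 1, a_10 = floor((9 + 9)/1) = 18.
  m_11 = 1*18 - 9 = 9, d_11 = (86 - 9^2)/1 = 5/1 = 5: (m_11, d_11) = (m_1, d_1) = (9, 5), so from here the quotients repeat a_1, ..., a_10; the period length is 10.
So sqrt(86) = [9; (3, 1, 1, 1, 8, 1, 1, 1, 3, 18)] with period length k = 10.
k is even, so the fundamental solution of x^2 - 86y^2 = 1 is (p_{k-1}, q_{k-1}) = (p_9, q_9); compute convergents through index 9.
Convergents (p_i = a_i*p_{i-1} + p_{i-2}, q_i = a_i*q_{i-1} + q_{i-2} with p_{-2}=0, p_{-1}=1, q_{-2}=1, q_{-1}=0):
  i=0: a_0=9, p_0 = 9*1 + 0 = 9, q_0 = 9*0 + 1 = 1.
  i=1: a_1=3, p_1 = 3*9 + 1 = 28, q_1 = 3*1 + 0 = 3.
  i=2: a_2=1, p_2 = 1*28 + 9 = 37, q_2 = 1*3 + 1 = 4.
  i=3: a_3=1, p_3 = 1*37 + 28 = 65, q_3 = 1*4 + 3 = 7.
  i=4: a_4=1, p_4 = 1*65 + 37 = 102, q_4 = 1*7 + 4 = 11.
  i=5: a_5=8, p_5 = 8*102 + 65 = 881, q_5 = 8*11 + 7 = 95.
  i=6: a_6=1, p_6 = 1*881 + 102 = 983, q_6 = 1*95 + 11 = 106.
  i=7: a_7=1, p_7 = 1*983 + 881 = 1864, q_7 = 1*106 + 95 = 201.
  i=8: a_8=1, p_8 = 1*1864 + 983 = 2847, q_8 = 1*201 + 106 = 307.
  i=9: a_9=3, p_9 = 3*2847 + 1864 = 10405, q_9 = 3*307 + 201 = 1122.
Check: 10405^2 - 86*1122^2 = 108264025 - 108264024 = 1, so (x, y) = (10405, 1122) solves the equation, and by the theorem it is the least positive solution.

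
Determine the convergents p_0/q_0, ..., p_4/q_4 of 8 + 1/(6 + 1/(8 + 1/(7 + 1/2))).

Using the convergent recurrence p_i = a_i*p_{i-1} + p_{i-2}, q_i = a_i*q_{i-1} + q_{i-2} with p_{-2}=0, p_{-1}=1, q_{-2}=1, q_{-1}=0:
  i=0: a_0=8, p_0 = 8*1 + 0 = 8, q_0 = 8*0 + 1 = 1.
  i=1: a_1=6, p_1 = 6*8 + 1 = 49, q_1 = 6*1 + 0 = 6.
  i=2: a_2=8, p_2 = 8*49 + 8 = 400, q_2 = 8*6 + 1 = 49.
  i=3: a_3=7, p_3 = 7*400 + 49 = 2849, q_3 = 7*49 + 6 = 349.
  i=4: a_4=2, p_4 = 2*2849 + 400 = 6098, q_4 = 2*349 + 49 = 747.

8/1, 49/6, 400/49, 2849/349, 6098/747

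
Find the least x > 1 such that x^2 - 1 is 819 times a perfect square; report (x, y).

(x, y) = (1574, 55)

First expand sqrt(819) as a continued fraction. With x_i = (sqrt(819) + m_i)/d_i and (m_0, d_0) = (0, 1): a_0 = floor(sqrt(819)) = 28, since 28^2 = 784 <= 819 < 841 = 29^2.
Iterate m_{i+1} = d_i*a_i - m_i, d_{i+1} = (819 - m_{i+1}^2)/d_i, a_{i+1} = floor((a_0 + m_{i+1})/d_{i+1}):
  m_1 = 1*28 - 0 = 28, d_1 = (819 - 28^2)/1 = 35/1 = 35, a_1 = floor((28 + 28)/35) = 1.
  m_2 = 35*1 - 28 = 7, d_2 = (819 - 7^2)/35 = 770/35 = 22, a_2 = floor((28 + 7)/22) = 1.
  m_3 = 22*1 - 7 = 15, d_3 = (819 - 15^2)/22 = 594/22 = 27, a_3 = floor((28 + 15)/27) = 1.
  m_4 = 27*1 - 15 = 12, d_4 = (819 - 12^2)/27 = 675/27 = 25, a_4 = floor((28 + 12)/25) = 1.
  m_5 = 25*1 - 12 = 13, d_5 = (819 - 13^2)/25 = 650/25 = 26, a_5 = floor((28 + 13)/26) = 1.
  m_6 = 26*1 - 13 = 13, d_6 = (819 - 13^2)/26 = 650/26 = 25, a_6 = floor((28 + 13)/25) = 1.
  m_7 = 25*1 - 13 = 12, d_7 = (819 - 12^2)/25 = 675/25 = 27, a_7 = floor((28 + 12)/27) = 1.
  m_8 = 27*1 - 12 = 15, d_8 = (819 - 15^2)/27 = 594/27 = 22, a_8 = floor((28 + 15)/22) = 1.
  m_9 = 22*1 - 15 = 7, d_9 = (819 - 7^2)/22 = 770/22 = 35, a_9 = floor((28 + 7)/35) = 1.
  m_10 = 35*1 - 7 = 28, d_10 = (819 - 28^2)/35 = 35/35 = 1, a_10 = floor((28 + 28)/1) = 56.
  m_11 = 1*56 - 28 = 28, d_11 = (819 - 28^2)/1 = 35/1 = 35: (m_11, d_11) = (m_1, d_1) = (28, 35), so from here the quotients repeat a_1, ..., a_10; the period length is 10.
So sqrt(819) = [28; (1, 1, 1, 1, 1, 1, 1, 1, 1, 56)] with period length k = 10.
k is even, so the fundamental solution of x^2 - 819y^2 = 1 is (p_{k-1}, q_{k-1}) = (p_9, q_9); compute convergents through index 9.
Convergents (p_i = a_i*p_{i-1} + p_{i-2}, q_i = a_i*q_{i-1} + q_{i-2} with p_{-2}=0, p_{-1}=1, q_{-2}=1, q_{-1}=0):
  i=0: a_0=28, p_0 = 28*1 + 0 = 28, q_0 = 28*0 + 1 = 1.
  i=1: a_1=1, p_1 = 1*28 + 1 = 29, q_1 = 1*1 + 0 = 1.
  i=2: a_2=1, p_2 = 1*29 + 28 = 57, q_2 = 1*1 + 1 = 2.
  i=3: a_3=1, p_3 = 1*57 + 29 = 86, q_3 = 1*2 + 1 = 3.
  i=4: a_4=1, p_4 = 1*86 + 57 = 143, q_4 = 1*3 + 2 = 5.
  i=5: a_5=1, p_5 = 1*143 + 86 = 229, q_5 = 1*5 + 3 = 8.
  i=6: a_6=1, p_6 = 1*229 + 143 = 372, q_6 = 1*8 + 5 = 13.
  i=7: a_7=1, p_7 = 1*372 + 229 = 601, q_7 = 1*13 + 8 = 21.
  i=8: a_8=1, p_8 = 1*601 + 372 = 973, q_8 = 1*21 + 13 = 34.
  i=9: a_9=1, p_9 = 1*973 + 601 = 1574, q_9 = 1*34 + 21 = 55.
Check: 1574^2 - 819*55^2 = 2477476 - 2477475 = 1, so (x, y) = (1574, 55) solves the equation, and by the theorem it is the least positive solution.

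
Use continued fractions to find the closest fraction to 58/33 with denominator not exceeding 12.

Expand x = 58/33 as a continued fraction with the Euclidean algorithm:
  58 = 1*33 + 25, so a_0 = 1.
  33 = 1*25 + 8, so a_1 = 1.
  25 = 3*8 + 1, so a_2 = 3.
  8 = 8*1 + 0, so a_3 = 8.
so x = [1; 1, 3, 8].
Convergents (p_i = a_i*p_{i-1} + p_{i-2}, q_i = a_i*q_{i-1} + q_{i-2} with p_{-2}=0, p_{-1}=1, q_{-2}=1, q_{-1}=0), until the denominator exceeds 12:
  i=0: a_0=1, p_0 = 1*1 + 0 = 1, q_0 = 1*0 + 1 = 1.
  i=1: a_1=1, p_1 = 1*1 + 1 = 2, q_1 = 1*1 + 0 = 1.
  i=2: a_2=3, p_2 = 3*2 + 1 = 7, q_2 = 3*1 + 1 = 4.
  i=3: a_3=8, p_3 = 8*7 + 2 = 58, q_3 = 8*4 + 1 = 33.
q_3 = 33 > 12, so the last convergent with denominator <= 12 is p_2/q_2 = 7/4.
The closest fraction with denominator <= 12 is either p_2/q_2 or the intermediate fraction (k*p_2 + p_1)/(k*q_2 + q_1) with the largest k >= 1 whose denominator stays <= 12; these approach x as k grows, and every other convergent or intermediate fraction in range is farther away.
Largest k: floor((12 - q_1)/q_2) = floor((12 - 1)/4) = 2.
That gives (2*7 + 2)/(2*4 + 1) = 16/9.
Compare the errors: |x - 7/4| = |58*4 - 7*33|/(33*4) = 1/132, and |x - 16/9| = |58*9 - 16*33|/(33*9) = 6/297.
Cross-multiplying, 1*297 = 297 < 792 = 6*132, so 1/132 is smaller: the convergent 7/4 is closer to x than 16/9.

7/4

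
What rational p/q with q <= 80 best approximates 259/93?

220/79

Expand x = 259/93 as a continued fraction with the Euclidean algorithm:
  259 = 2*93 + 73, so a_0 = 2.
  93 = 1*73 + 20, so a_1 = 1.
  73 = 3*20 + 13, so a_2 = 3.
  20 = 1*13 + 7, so a_3 = 1.
  13 = 1*7 + 6, so a_4 = 1.
  7 = 1*6 + 1, so a_5 = 1.
  6 = 6*1 + 0, so a_6 = 6.
so x = [2; 1, 3, 1, 1, 1, 6].
Convergents (p_i = a_i*p_{i-1} + p_{i-2}, q_i = a_i*q_{i-1} + q_{i-2} with p_{-2}=0, p_{-1}=1, q_{-2}=1, q_{-1}=0), until the denominator exceeds 80:
  i=0: a_0=2, p_0 = 2*1 + 0 = 2, q_0 = 2*0 + 1 = 1.
  i=1: a_1=1, p_1 = 1*2 + 1 = 3, q_1 = 1*1 + 0 = 1.
  i=2: a_2=3, p_2 = 3*3 + 2 = 11, q_2 = 3*1 + 1 = 4.
  i=3: a_3=1, p_3 = 1*11 + 3 = 14, q_3 = 1*4 + 1 = 5.
  i=4: a_4=1, p_4 = 1*14 + 11 = 25, q_4 = 1*5 + 4 = 9.
  i=5: a_5=1, p_5 = 1*25 + 14 = 39, q_5 = 1*9 + 5 = 14.
  i=6: a_6=6, p_6 = 6*39 + 25 = 259, q_6 = 6*14 + 9 = 93.
q_6 = 93 > 80, so the last convergent with denominator <= 80 is p_5/q_5 = 39/14.
The closest fraction with denominator <= 80 is either p_5/q_5 or the intermediate fraction (k*p_5 + p_4)/(k*q_5 + q_4) with the largest k >= 1 whose denominator stays <= 80; these approach x as k grows, and every other convergent or intermediate fraction in range is farther away.
Largest k: floor((80 - q_4)/q_5) = floor((80 - 9)/14) = 5.
That gives (5*39 + 25)/(5*14 + 9) = 220/79.
Compare the errors: |x - 39/14| = |259*14 - 39*93|/(93*14) = 1/1302, and |x - 220/79| = |259*79 - 220*93|/(93*79) = 1/7347.
Cross-multiplying, 1*1302 = 1302 < 7347 = 1*7347, so 1/7347 is smaller: the intermediate fraction 220/79 is closer to x than 39/14.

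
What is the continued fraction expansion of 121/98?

[1; 4, 3, 1, 5]

Run the Euclidean algorithm on 121 and 98; the successive quotients are the partial quotients a_0, a_1, ... (each step inverts the fractional part left over by the previous one):
  121 = 1*98 + 23, so a_0 = 1.
  98 = 4*23 + 6, so a_1 = 4.
  23 = 3*6 + 5, so a_2 = 3.
  6 = 1*5 + 1, so a_3 = 1.
  5 = 5*1 + 0, so a_4 = 5.
The remainder reaches 0 after 5 divisions, so the expansion has 5 partial quotients, read off in order.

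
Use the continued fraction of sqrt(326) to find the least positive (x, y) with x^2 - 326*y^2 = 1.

First expand sqrt(326) as a continued fraction. With x_i = (sqrt(326) + m_i)/d_i and (m_0, d_0) = (0, 1): a_0 = floor(sqrt(326)) = 18, since 18^2 = 324 <= 326 < 361 = 19^2.
Iterate m_{i+1} = d_i*a_i - m_i, d_{i+1} = (326 - m_{i+1}^2)/d_i, a_{i+1} = floor((a_0 + m_{i+1})/d_{i+1}):
  m_1 = 1*18 - 0 = 18, d_1 = (326 - 18^2)/1 = 2/1 = 2, a_1 = floor((18 + 18)/2) = 18.
  m_2 = 2*18 - 18 = 18, d_2 = (326 - 18^2)/2 = 2/2 = 1, a_2 = floor((18 + 18)/1) = 36.
  m_3 = 1*36 - 18 = 18, d_3 = (326 - 18^2)/1 = 2/1 = 2: (m_3, d_3) = (m_1, d_1) = (18, 2), so from here the quotients repeat a_1, a_2; the period length is 2.
So sqrt(326) = [18; (18, 36)] with period length k = 2.
k is even, so the fundamental solution of x^2 - 326y^2 = 1 is (p_{k-1}, q_{k-1}) = (p_1, q_1); compute convergents through index 1.
Convergents (p_i = a_i*p_{i-1} + p_{i-2}, q_i = a_i*q_{i-1} + q_{i-2} with p_{-2}=0, p_{-1}=1, q_{-2}=1, q_{-1}=0):
  i=0: a_0=18, p_0 = 18*1 + 0 = 18, q_0 = 18*0 + 1 = 1.
  i=1: a_1=18, p_1 = 18*18 + 1 = 325, q_1 = 18*1 + 0 = 18.
Check: 325^2 - 326*18^2 = 105625 - 105624 = 1, so (x, y) = (325, 18) solves the equation, and by the theorem it is the least positive solution.

(x, y) = (325, 18)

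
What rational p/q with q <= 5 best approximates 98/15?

Expand x = 98/15 as a continued fraction with the Euclidean algorithm:
  98 = 6*15 + 8, so a_0 = 6.
  15 = 1*8 + 7, so a_1 = 1.
  8 = 1*7 + 1, so a_2 = 1.
  7 = 7*1 + 0, so a_3 = 7.
so x = [6; 1, 1, 7].
Convergents (p_i = a_i*p_{i-1} + p_{i-2}, q_i = a_i*q_{i-1} + q_{i-2} with p_{-2}=0, p_{-1}=1, q_{-2}=1, q_{-1}=0), until the denominator exceeds 5:
  i=0: a_0=6, p_0 = 6*1 + 0 = 6, q_0 = 6*0 + 1 = 1.
  i=1: a_1=1, p_1 = 1*6 + 1 = 7, q_1 = 1*1 + 0 = 1.
  i=2: a_2=1, p_2 = 1*7 + 6 = 13, q_2 = 1*1 + 1 = 2.
  i=3: a_3=7, p_3 = 7*13 + 7 = 98, q_3 = 7*2 + 1 = 15.
q_3 = 15 > 5, so the last convergent with denominator <= 5 is p_2/q_2 = 13/2.
The closest fraction with denominator <= 5 is either p_2/q_2 or the intermediate fraction (k*p_2 + p_1)/(k*q_2 + q_1) with the largest k >= 1 whose denominator stays <= 5; these approach x as k grows, and every other convergent or intermediate fraction in range is farther away.
Largest k: floor((5 - q_1)/q_2) = floor((5 - 1)/2) = 2.
That gives (2*13 + 7)/(2*2 + 1) = 33/5.
Compare the errors: |x - 13/2| = |98*2 - 13*15|/(15*2) = 1/30, and |x - 33/5| = |98*5 - 33*15|/(15*5) = 5/75.
Cross-multiplying, 1*75 = 75 < 150 = 5*30, so 1/30 is smaller: the convergent 13/2 is closer to x than 33/5.

13/2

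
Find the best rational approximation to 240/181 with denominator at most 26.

Expand x = 240/181 as a continued fraction with the Euclidean algorithm:
  240 = 1*181 + 59, so a_0 = 1.
  181 = 3*59 + 4, so a_1 = 3.
  59 = 14*4 + 3, so a_2 = 14.
  4 = 1*3 + 1, so a_3 = 1.
  3 = 3*1 + 0, so a_4 = 3.
so x = [1; 3, 14, 1, 3].
Convergents (p_i = a_i*p_{i-1} + p_{i-2}, q_i = a_i*q_{i-1} + q_{i-2} with p_{-2}=0, p_{-1}=1, q_{-2}=1, q_{-1}=0), until the denominator exceeds 26:
  i=0: a_0=1, p_0 = 1*1 + 0 = 1, q_0 = 1*0 + 1 = 1.
  i=1: a_1=3, p_1 = 3*1 + 1 = 4, q_1 = 3*1 + 0 = 3.
  i=2: a_2=14, p_2 = 14*4 + 1 = 57, q_2 = 14*3 + 1 = 43.
q_2 = 43 > 26, so the last convergent with denominator <= 26 is p_1/q_1 = 4/3.
The closest fraction with denominator <= 26 is either p_1/q_1 or the intermediate fraction (k*p_1 + p_0)/(k*q_1 + q_0) with the largest k >= 1 whose denominator stays <= 26; these approach x as k grows, and every other convergent or intermediate fraction in range is farther away.
Largest k: floor((26 - q_0)/q_1) = floor((26 - 1)/3) = 8.
That gives (8*4 + 1)/(8*3 + 1) = 33/25.
Compare the errors: |x - 4/3| = |240*3 - 4*181|/(181*3) = 4/543, and |x - 33/25| = |240*25 - 33*181|/(181*25) = 27/4525.
Cross-multiplying, 27*543 = 14661 < 18100 = 4*4525, so 27/4525 is smaller: the intermediate fraction 33/25 is closer to x than 4/3.

33/25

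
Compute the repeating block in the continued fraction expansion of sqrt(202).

[14; (4, 1, 2, 2, 1, 4, 28)]

Write x_i = (sqrt(202) + m_i)/d_i with (m_0, d_0) = (0, 1). a_0 = floor(sqrt(202)) = 14, since 14^2 = 196 <= 202 < 225 = 15^2.
Iterate m_{i+1} = d_i*a_i - m_i, d_{i+1} = (202 - m_{i+1}^2)/d_i, a_{i+1} = floor((a_0 + m_{i+1})/d_{i+1}):
  m_1 = 1*14 - 0 = 14, d_1 = (202 - 14^2)/1 = 6/1 = 6, a_1 = floor((14 + 14)/6) = 4.
  m_2 = 6*4 - 14 = 10, d_2 = (202 - 10^2)/6 = 102/6 = 17, a_2 = floor((14 + 10)/17) = 1.
  m_3 = 17*1 - 10 = 7, d_3 = (202 - 7^2)/17 = 153/17 = 9, a_3 = floor((14 + 7)/9) = 2.
  m_4 = 9*2 - 7 = 11, d_4 = (202 - 11^2)/9 = 81/9 = 9, a_4 = floor((14 + 11)/9) = 2.
  m_5 = 9*2 - 11 = 7, d_5 = (202 - 7^2)/9 = 153/9 = 17, a_5 = floor((14 + 7)/17) = 1.
  m_6 = 17*1 - 7 = 10, d_6 = (202 - 10^2)/17 = 102/17 = 6, a_6 = floor((14 + 10)/6) = 4.
  m_7 = 6*4 - 10 = 14, d_7 = (202 - 14^2)/6 = 6/6 = 1, a_7 = floor((14 + 14)/1) = 28.
  m_8 = 1*28 - 14 = 14, d_8 = (202 - 14^2)/1 = 6/1 = 6: (m_8, d_8) = (m_1, d_1) = (14, 6), so from here the quotients repeat a_1, ..., a_7; the period length is 7.
Hence the expansion of sqrt(202) is a_0 = 14 followed by the repeating block 4, 1, 2, 2, 1, 4, 28 (period 7).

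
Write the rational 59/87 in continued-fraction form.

Run the Euclidean algorithm on 59 and 87; the successive quotients are the partial quotients a_0, a_1, ... (each step inverts the fractional part left over by the previous one):
  59 = 0*87 + 59, so a_0 = 0.
  87 = 1*59 + 28, so a_1 = 1.
  59 = 2*28 + 3, so a_2 = 2.
  28 = 9*3 + 1, so a_3 = 9.
  3 = 3*1 + 0, so a_4 = 3.
The remainder reaches 0 after 5 divisions, so the expansion has 5 partial quotients, read off in order.

[0; 1, 2, 9, 3]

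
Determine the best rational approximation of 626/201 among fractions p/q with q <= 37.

109/35

Expand x = 626/201 as a continued fraction with the Euclidean algorithm:
  626 = 3*201 + 23, so a_0 = 3.
  201 = 8*23 + 17, so a_1 = 8.
  23 = 1*17 + 6, so a_2 = 1.
  17 = 2*6 + 5, so a_3 = 2.
  6 = 1*5 + 1, so a_4 = 1.
  5 = 5*1 + 0, so a_5 = 5.
so x = [3; 8, 1, 2, 1, 5].
Convergents (p_i = a_i*p_{i-1} + p_{i-2}, q_i = a_i*q_{i-1} + q_{i-2} with p_{-2}=0, p_{-1}=1, q_{-2}=1, q_{-1}=0), until the denominator exceeds 37:
  i=0: a_0=3, p_0 = 3*1 + 0 = 3, q_0 = 3*0 + 1 = 1.
  i=1: a_1=8, p_1 = 8*3 + 1 = 25, q_1 = 8*1 + 0 = 8.
  i=2: a_2=1, p_2 = 1*25 + 3 = 28, q_2 = 1*8 + 1 = 9.
  i=3: a_3=2, p_3 = 2*28 + 25 = 81, q_3 = 2*9 + 8 = 26.
  i=4: a_4=1, p_4 = 1*81 + 28 = 109, q_4 = 1*26 + 9 = 35.
  i=5: a_5=5, p_5 = 5*109 + 81 = 626, q_5 = 5*35 + 26 = 201.
q_5 = 201 > 37, so the last convergent with denominator <= 37 is p_4/q_4 = 109/35.
The closest fraction with denominator <= 37 is either p_4/q_4 or the intermediate fraction (k*p_4 + p_3)/(k*q_4 + q_3) with the largest k >= 1 whose denominator stays <= 37; these approach x as k grows, and every other convergent or intermediate fraction in range is farther away.
Largest k: floor((37 - q_3)/q_4) = floor((37 - 26)/35) = 0.
Since k = 0, no intermediate fraction beyond p_4/q_4 has denominator <= 37, so the convergent 109/35 is the closest (its error is |626*35 - 109*201|/(201*35) = 1/7035).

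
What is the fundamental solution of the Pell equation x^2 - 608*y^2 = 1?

First expand sqrt(608) as a continued fraction. With x_i = (sqrt(608) + m_i)/d_i and (m_0, d_0) = (0, 1): a_0 = floor(sqrt(608)) = 24, since 24^2 = 576 <= 608 < 625 = 25^2.
Iterate m_{i+1} = d_i*a_i - m_i, d_{i+1} = (608 - m_{i+1}^2)/d_i, a_{i+1} = floor((a_0 + m_{i+1})/d_{i+1}):
  m_1 = 1*24 - 0 = 24, d_1 = (608 - 24^2)/1 = 32/1 = 32, a_1 = floor((24 + 24)/32) = 1.
  m_2 = 32*1 - 24 = 8, d_2 = (608 - 8^2)/32 = 544/32 = 17, a_2 = floor((24 + 8)/17) = 1.
  m_3 = 17*1 - 8 = 9, d_3 = (608 - 9^2)/17 = 527/17 = 31, a_3 = floor((24 + 9)/31) = 1.
  m_4 = 31*1 - 9 = 22, d_4 = (608 - 22^2)/31 = 124/31 = 4, a_4 = floor((24 + 22)/4) = 11.
  m_5 = 4*11 - 22 = 22, d_5 = (608 - 22^2)/4 = 124/4 = 31, a_5 = floor((24 + 22)/31) = 1.
  m_6 = 31*1 - 22 = 9, d_6 = (608 - 9^2)/31 = 527/31 = 17, a_6 = floor((24 + 9)/17) = 1.
  m_7 = 17*1 - 9 = 8, d_7 = (608 - 8^2)/17 = 544/17 = 32, a_7 = floor((24 + 8)/32) = 1.
  m_8 = 32*1 - 8 = 24, d_8 = (608 - 24^2)/32 = 32/32 = 1, a_8 = floor((24 + 24)/1) = 48.
  m_9 = 1*48 - 24 = 24, d_9 = (608 - 24^2)/1 = 32/1 = 32: (m_9, d_9) = (m_1, d_1) = (24, 32), so from here the quotients repeat a_1, ..., a_8; the period length is 8.
So sqrt(608) = [24; (1, 1, 1, 11, 1, 1, 1, 48)] with period length k = 8.
k is even, so the fundamental solution of x^2 - 608y^2 = 1 is (p_{k-1}, q_{k-1}) = (p_7, q_7); compute convergents through index 7.
Convergents (p_i = a_i*p_{i-1} + p_{i-2}, q_i = a_i*q_{i-1} + q_{i-2} with p_{-2}=0, p_{-1}=1, q_{-2}=1, q_{-1}=0):
  i=0: a_0=24, p_0 = 24*1 + 0 = 24, q_0 = 24*0 + 1 = 1.
  i=1: a_1=1, p_1 = 1*24 + 1 = 25, q_1 = 1*1 + 0 = 1.
  i=2: a_2=1, p_2 = 1*25 + 24 = 49, q_2 = 1*1 + 1 = 2.
  i=3: a_3=1, p_3 = 1*49 + 25 = 74, q_3 = 1*2 + 1 = 3.
  i=4: a_4=11, p_4 = 11*74 + 49 = 863, q_4 = 11*3 + 2 = 35.
  i=5: a_5=1, p_5 = 1*863 + 74 = 937, q_5 = 1*35 + 3 = 38.
  i=6: a_6=1, p_6 = 1*937 + 863 = 1800, q_6 = 1*38 + 35 = 73.
  i=7: a_7=1, p_7 = 1*1800 + 937 = 2737, q_7 = 1*73 + 38 = 111.
Check: 2737^2 - 608*111^2 = 7491169 - 7491168 = 1, so (x, y) = (2737, 111) solves the equation, and by the theorem it is the least positive solution.

(x, y) = (2737, 111)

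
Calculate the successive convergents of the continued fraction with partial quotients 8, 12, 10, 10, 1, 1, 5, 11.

8/1, 97/12, 978/121, 9877/1222, 10855/1343, 20732/2565, 114515/14168, 1280397/158413

Using the convergent recurrence p_i = a_i*p_{i-1} + p_{i-2}, q_i = a_i*q_{i-1} + q_{i-2} with p_{-2}=0, p_{-1}=1, q_{-2}=1, q_{-1}=0:
  i=0: a_0=8, p_0 = 8*1 + 0 = 8, q_0 = 8*0 + 1 = 1.
  i=1: a_1=12, p_1 = 12*8 + 1 = 97, q_1 = 12*1 + 0 = 12.
  i=2: a_2=10, p_2 = 10*97 + 8 = 978, q_2 = 10*12 + 1 = 121.
  i=3: a_3=10, p_3 = 10*978 + 97 = 9877, q_3 = 10*121 + 12 = 1222.
  i=4: a_4=1, p_4 = 1*9877 + 978 = 10855, q_4 = 1*1222 + 121 = 1343.
  i=5: a_5=1, p_5 = 1*10855 + 9877 = 20732, q_5 = 1*1343 + 1222 = 2565.
  i=6: a_6=5, p_6 = 5*20732 + 10855 = 114515, q_6 = 5*2565 + 1343 = 14168.
  i=7: a_7=11, p_7 = 11*114515 + 20732 = 1280397, q_7 = 11*14168 + 2565 = 158413.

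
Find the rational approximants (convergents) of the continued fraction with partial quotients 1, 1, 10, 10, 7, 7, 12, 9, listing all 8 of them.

1/1, 2/1, 21/11, 212/111, 1505/788, 10747/5627, 130469/68312, 1184968/620435

Using the convergent recurrence p_i = a_i*p_{i-1} + p_{i-2}, q_i = a_i*q_{i-1} + q_{i-2} with p_{-2}=0, p_{-1}=1, q_{-2}=1, q_{-1}=0:
  i=0: a_0=1, p_0 = 1*1 + 0 = 1, q_0 = 1*0 + 1 = 1.
  i=1: a_1=1, p_1 = 1*1 + 1 = 2, q_1 = 1*1 + 0 = 1.
  i=2: a_2=10, p_2 = 10*2 + 1 = 21, q_2 = 10*1 + 1 = 11.
  i=3: a_3=10, p_3 = 10*21 + 2 = 212, q_3 = 10*11 + 1 = 111.
  i=4: a_4=7, p_4 = 7*212 + 21 = 1505, q_4 = 7*111 + 11 = 788.
  i=5: a_5=7, p_5 = 7*1505 + 212 = 10747, q_5 = 7*788 + 111 = 5627.
  i=6: a_6=12, p_6 = 12*10747 + 1505 = 130469, q_6 = 12*5627 + 788 = 68312.
  i=7: a_7=9, p_7 = 9*130469 + 10747 = 1184968, q_7 = 9*68312 + 5627 = 620435.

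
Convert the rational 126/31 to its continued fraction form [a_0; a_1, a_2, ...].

Run the Euclidean algorithm on 126 and 31; the successive quotients are the partial quotients a_0, a_1, ... (each step inverts the fractional part left over by the previous one):
  126 = 4*31 + 2, so a_0 = 4.
  31 = 15*2 + 1, so a_1 = 15.
  2 = 2*1 + 0, so a_2 = 2.
The remainder reaches 0 after 3 divisions, so the expansion has 3 partial quotients, read off in order.

[4; 15, 2]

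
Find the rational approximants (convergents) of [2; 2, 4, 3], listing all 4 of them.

Using the convergent recurrence p_i = a_i*p_{i-1} + p_{i-2}, q_i = a_i*q_{i-1} + q_{i-2} with p_{-2}=0, p_{-1}=1, q_{-2}=1, q_{-1}=0:
  i=0: a_0=2, p_0 = 2*1 + 0 = 2, q_0 = 2*0 + 1 = 1.
  i=1: a_1=2, p_1 = 2*2 + 1 = 5, q_1 = 2*1 + 0 = 2.
  i=2: a_2=4, p_2 = 4*5 + 2 = 22, q_2 = 4*2 + 1 = 9.
  i=3: a_3=3, p_3 = 3*22 + 5 = 71, q_3 = 3*9 + 2 = 29.

2/1, 5/2, 22/9, 71/29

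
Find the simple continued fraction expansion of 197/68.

Run the Euclidean algorithm on 197 and 68; the successive quotients are the partial quotients a_0, a_1, ... (each step inverts the fractional part left over by the previous one):
  197 = 2*68 + 61, so a_0 = 2.
  68 = 1*61 + 7, so a_1 = 1.
  61 = 8*7 + 5, so a_2 = 8.
  7 = 1*5 + 2, so a_3 = 1.
  5 = 2*2 + 1, so a_4 = 2.
  2 = 2*1 + 0, so a_5 = 2.
The remainder reaches 0 after 6 divisions, so the expansion has 6 partial quotients, read off in order.

[2; 1, 8, 1, 2, 2]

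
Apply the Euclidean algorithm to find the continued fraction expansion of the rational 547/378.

Run the Euclidean algorithm on 547 and 378; the successive quotients are the partial quotients a_0, a_1, ... (each step inverts the fractional part left over by the previous one):
  547 = 1*378 + 169, so a_0 = 1.
  378 = 2*169 + 40, so a_1 = 2.
  169 = 4*40 + 9, so a_2 = 4.
  40 = 4*9 + 4, so a_3 = 4.
  9 = 2*4 + 1, so a_4 = 2.
  4 = 4*1 + 0, so a_5 = 4.
The remainder reaches 0 after 6 divisions, so the expansion has 6 partial quotients, read off in order.

[1; 2, 4, 4, 2, 4]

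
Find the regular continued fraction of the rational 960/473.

Run the Euclidean algorithm on 960 and 473; the successive quotients are the partial quotients a_0, a_1, ... (each step inverts the fractional part left over by the previous one):
  960 = 2*473 + 14, so a_0 = 2.
  473 = 33*14 + 11, so a_1 = 33.
  14 = 1*11 + 3, so a_2 = 1.
  11 = 3*3 + 2, so a_3 = 3.
  3 = 1*2 + 1, so a_4 = 1.
  2 = 2*1 + 0, so a_5 = 2.
The remainder reaches 0 after 6 divisions, so the expansion has 6 partial quotients, read off in order.

[2; 33, 1, 3, 1, 2]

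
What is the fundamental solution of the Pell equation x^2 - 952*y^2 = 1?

First expand sqrt(952) as a continued fraction. With x_i = (sqrt(952) + m_i)/d_i and (m_0, d_0) = (0, 1): a_0 = floor(sqrt(952)) = 30, since 30^2 = 900 <= 952 < 961 = 31^2.
Iterate m_{i+1} = d_i*a_i - m_i, d_{i+1} = (952 - m_{i+1}^2)/d_i, a_{i+1} = floor((a_0 + m_{i+1})/d_{i+1}):
  m_1 = 1*30 - 0 = 30, d_1 = (952 - 30^2)/1 = 52/1 = 52, a_1 = floor((30 + 30)/52) = 1.
  m_2 = 52*1 - 30 = 22, d_2 = (952 - 22^2)/52 = 468/52 = 9, a_2 = floor((30 + 22)/9) = 5.
  m_3 = 9*5 - 22 = 23, d_3 = (952 - 23^2)/9 = 423/9 = 47, a_3 = floor((30 + 23)/47) = 1.
  m_4 = 47*1 - 23 = 24, d_4 = (952 - 24^2)/47 = 376/47 = 8, a_4 = floor((30 + 24)/8) = 6.
  m_5 = 8*6 - 24 = 24, d_5 = (952 - 24^2)/8 = 376/8 = 47, a_5 = floor((30 + 24)/47) = 1.
  m_6 = 47*1 - 24 = 23, d_6 = (952 - 23^2)/47 = 423/47 = 9, a_6 = floor((30 + 23)/9) = 5.
  m_7 = 9*5 - 23 = 22, d_7 = (952 - 22^2)/9 = 468/9 = 52, a_7 = floor((30 + 22)/52) = 1.
  m_8 = 52*1 - 22 = 30, d_8 = (952 - 30^2)/52 = 52/52 = 1, a_8 = floor((30 + 30)/1) = 60.
  m_9 = 1*60 - 30 = 30, d_9 = (952 - 30^2)/1 = 52/1 = 52: (m_9, d_9) = (m_1, d_1) = (30, 52), so from here the quotients repeat a_1, ..., a_8; the period length is 8.
So sqrt(952) = [30; (1, 5, 1, 6, 1, 5, 1, 60)] with period length k = 8.
k is even, so the fundamental solution of x^2 - 952y^2 = 1 is (p_{k-1}, q_{k-1}) = (p_7, q_7); compute convergents through index 7.
Convergents (p_i = a_i*p_{i-1} + p_{i-2}, q_i = a_i*q_{i-1} + q_{i-2} with p_{-2}=0, p_{-1}=1, q_{-2}=1, q_{-1}=0):
  i=0: a_0=30, p_0 = 30*1 + 0 = 30, q_0 = 30*0 + 1 = 1.
  i=1: a_1=1, p_1 = 1*30 + 1 = 31, q_1 = 1*1 + 0 = 1.
  i=2: a_2=5, p_2 = 5*31 + 30 = 185, q_2 = 5*1 + 1 = 6.
  i=3: a_3=1, p_3 = 1*185 + 31 = 216, q_3 = 1*6 + 1 = 7.
  i=4: a_4=6, p_4 = 6*216 + 185 = 1481, q_4 = 6*7 + 6 = 48.
  i=5: a_5=1, p_5 = 1*1481 + 216 = 1697, q_5 = 1*48 + 7 = 55.
  i=6: a_6=5, p_6 = 5*1697 + 1481 = 9966, q_6 = 5*55 + 48 = 323.
  i=7: a_7=1, p_7 = 1*9966 + 1697 = 11663, q_7 = 1*323 + 55 = 378.
Check: 11663^2 - 952*378^2 = 136025569 - 136025568 = 1, so (x, y) = (11663, 378) solves the equation, and by the theorem it is the least positive solution.

(x, y) = (11663, 378)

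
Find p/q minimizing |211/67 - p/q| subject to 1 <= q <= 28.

Expand x = 211/67 as a continued fraction with the Euclidean algorithm:
  211 = 3*67 + 10, so a_0 = 3.
  67 = 6*10 + 7, so a_1 = 6.
  10 = 1*7 + 3, so a_2 = 1.
  7 = 2*3 + 1, so a_3 = 2.
  3 = 3*1 + 0, so a_4 = 3.
so x = [3; 6, 1, 2, 3].
Convergents (p_i = a_i*p_{i-1} + p_{i-2}, q_i = a_i*q_{i-1} + q_{i-2} with p_{-2}=0, p_{-1}=1, q_{-2}=1, q_{-1}=0), until the denominator exceeds 28:
  i=0: a_0=3, p_0 = 3*1 + 0 = 3, q_0 = 3*0 + 1 = 1.
  i=1: a_1=6, p_1 = 6*3 + 1 = 19, q_1 = 6*1 + 0 = 6.
  i=2: a_2=1, p_2 = 1*19 + 3 = 22, q_2 = 1*6 + 1 = 7.
  i=3: a_3=2, p_3 = 2*22 + 19 = 63, q_3 = 2*7 + 6 = 20.
  i=4: a_4=3, p_4 = 3*63 + 22 = 211, q_4 = 3*20 + 7 = 67.
q_4 = 67 > 28, so the last convergent with denominator <= 28 is p_3/q_3 = 63/20.
The closest fraction with denominator <= 28 is either p_3/q_3 or the intermediate fraction (k*p_3 + p_2)/(k*q_3 + q_2) with the largest k >= 1 whose denominator stays <= 28; these approach x as k grows, and every other convergent or intermediate fraction in range is farther away.
Largest k: floor((28 - q_2)/q_3) = floor((28 - 7)/20) = 1.
That gives (1*63 + 22)/(1*20 + 7) = 85/27.
Compare the errors: |x - 63/20| = |211*20 - 63*67|/(67*20) = 1/1340, and |x - 85/27| = |211*27 - 85*67|/(67*27) = 2/1809.
Cross-multiplying, 1*1809 = 1809 < 2680 = 2*1340, so 1/1340 is smaller: the convergent 63/20 is closer to x than 85/27.

63/20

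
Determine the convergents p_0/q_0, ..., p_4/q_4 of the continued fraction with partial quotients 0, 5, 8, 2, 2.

0/1, 1/5, 8/41, 17/87, 42/215

Using the convergent recurrence p_i = a_i*p_{i-1} + p_{i-2}, q_i = a_i*q_{i-1} + q_{i-2} with p_{-2}=0, p_{-1}=1, q_{-2}=1, q_{-1}=0:
  i=0: a_0=0, p_0 = 0*1 + 0 = 0, q_0 = 0*0 + 1 = 1.
  i=1: a_1=5, p_1 = 5*0 + 1 = 1, q_1 = 5*1 + 0 = 5.
  i=2: a_2=8, p_2 = 8*1 + 0 = 8, q_2 = 8*5 + 1 = 41.
  i=3: a_3=2, p_3 = 2*8 + 1 = 17, q_3 = 2*41 + 5 = 87.
  i=4: a_4=2, p_4 = 2*17 + 8 = 42, q_4 = 2*87 + 41 = 215.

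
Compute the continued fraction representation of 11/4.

[2; 1, 3]

Run the Euclidean algorithm on 11 and 4; the successive quotients are the partial quotients a_0, a_1, ... (each step inverts the fractional part left over by the previous one):
  11 = 2*4 + 3, so a_0 = 2.
  4 = 1*3 + 1, so a_1 = 1.
  3 = 3*1 + 0, so a_2 = 3.
The remainder reaches 0 after 3 divisions, so the expansion has 3 partial quotients, read off in order.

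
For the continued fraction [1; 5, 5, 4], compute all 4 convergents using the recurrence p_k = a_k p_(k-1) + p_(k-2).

Using the convergent recurrence p_i = a_i*p_{i-1} + p_{i-2}, q_i = a_i*q_{i-1} + q_{i-2} with p_{-2}=0, p_{-1}=1, q_{-2}=1, q_{-1}=0:
  i=0: a_0=1, p_0 = 1*1 + 0 = 1, q_0 = 1*0 + 1 = 1.
  i=1: a_1=5, p_1 = 5*1 + 1 = 6, q_1 = 5*1 + 0 = 5.
  i=2: a_2=5, p_2 = 5*6 + 1 = 31, q_2 = 5*5 + 1 = 26.
  i=3: a_3=4, p_3 = 4*31 + 6 = 130, q_3 = 4*26 + 5 = 109.

1/1, 6/5, 31/26, 130/109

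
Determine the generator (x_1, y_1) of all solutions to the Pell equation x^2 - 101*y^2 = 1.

(x, y) = (201, 20)

First expand sqrt(101) as a continued fraction. With x_i = (sqrt(101) + m_i)/d_i and (m_0, d_0) = (0, 1): a_0 = floor(sqrt(101)) = 10, since 10^2 = 100 <= 101 < 121 = 11^2.
Iterate m_{i+1} = d_i*a_i - m_i, d_{i+1} = (101 - m_{i+1}^2)/d_i, a_{i+1} = floor((a_0 + m_{i+1})/d_{i+1}):
  m_1 = 1*10 - 0 = 10, d_1 = (101 - 10^2)/1 = 1/1 = 1, a_1 = floor((10 + 10)/1) = 20.
  m_2 = 1*20 - 10 = 10, d_2 = (101 - 10^2)/1 = 1/1 = 1: (m_2, d_2) = (m_1, d_1) = (10, 1), so from here the quotient a_1 repeats; the period length is 1.
So sqrt(101) = [10; (20)] with period length k = 1.
k is odd, so (p_{k-1}, q_{k-1}) only solves x^2 - 101y^2 = -1 and the fundamental solution of x^2 - 101y^2 = 1 is (p_{2k-1}, q_{2k-1}) = (p_1, q_1); compute convergents through index 1, running through the period twice.
Convergents (p_i = a_i*p_{i-1} + p_{i-2}, q_i = a_i*q_{i-1} + q_{i-2} with p_{-2}=0, p_{-1}=1, q_{-2}=1, q_{-1}=0):
  i=0: a_0=10, p_0 = 10*1 + 0 = 10, q_0 = 10*0 + 1 = 1.
  i=1: a_1=20, p_1 = 20*10 + 1 = 201, q_1 = 20*1 + 0 = 20.
Indeed p_0^2 - 101*q_0^2 = 100 - 101 = -1, not +1.
Check: 201^2 - 101*20^2 = 40401 - 40400 = 1, so (x, y) = (201, 20) solves the equation, and by the theorem it is the least positive solution.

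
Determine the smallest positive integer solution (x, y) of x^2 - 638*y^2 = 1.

(x, y) = (42283, 1674)

First expand sqrt(638) as a continued fraction. With x_i = (sqrt(638) + m_i)/d_i and (m_0, d_0) = (0, 1): a_0 = floor(sqrt(638)) = 25, since 25^2 = 625 <= 638 < 676 = 26^2.
Iterate m_{i+1} = d_i*a_i - m_i, d_{i+1} = (638 - m_{i+1}^2)/d_i, a_{i+1} = floor((a_0 + m_{i+1})/d_{i+1}):
  m_1 = 1*25 - 0 = 25, d_1 = (638 - 25^2)/1 = 13/1 = 13, a_1 = floor((25 + 25)/13) = 3.
  m_2 = 13*3 - 25 = 14, d_2 = (638 - 14^2)/13 = 442/13 = 34, a_2 = floor((25 + 14)/34) = 1.
  m_3 = 34*1 - 14 = 20, d_3 = (638 - 20^2)/34 = 238/34 = 7, a_3 = floor((25 + 20)/7) = 6.
  m_4 = 7*6 - 20 = 22, d_4 = (638 - 22^2)/7 = 154/7 = 22, a_4 = floor((25 + 22)/22) = 2.
  m_5 = 22*2 - 22 = 22, d_5 = (638 - 22^2)/22 = 154/22 = 7, a_5 = floor((25 + 22)/7) = 6.
  m_6 = 7*6 - 22 = 20, d_6 = (638 - 20^2)/7 = 238/7 = 34, a_6 = floor((25 + 20)/34) = 1.
  m_7 = 34*1 - 20 = 14, d_7 = (638 - 14^2)/34 = 442/34 = 13, a_7 = floor((25 + 14)/13) = 3.
  m_8 = 13*3 - 14 = 25, d_8 = (638 - 25^2)/13 = 13/13 = 1, a_8 = floor((25 + 25)/1) = 50.
  m_9 = 1*50 - 25 = 25, d_9 = (638 - 25^2)/1 = 13/1 = 13: (m_9, d_9) = (m_1, d_1) = (25, 13), so from here the quotients repeat a_1, ..., a_8; the period length is 8.
So sqrt(638) = [25; (3, 1, 6, 2, 6, 1, 3, 50)] with period length k = 8.
k is even, so the fundamental solution of x^2 - 638y^2 = 1 is (p_{k-1}, q_{k-1}) = (p_7, q_7); compute convergents through index 7.
Convergents (p_i = a_i*p_{i-1} + p_{i-2}, q_i = a_i*q_{i-1} + q_{i-2} with p_{-2}=0, p_{-1}=1, q_{-2}=1, q_{-1}=0):
  i=0: a_0=25, p_0 = 25*1 + 0 = 25, q_0 = 25*0 + 1 = 1.
  i=1: a_1=3, p_1 = 3*25 + 1 = 76, q_1 = 3*1 + 0 = 3.
  i=2: a_2=1, p_2 = 1*76 + 25 = 101, q_2 = 1*3 + 1 = 4.
  i=3: a_3=6, p_3 = 6*101 + 76 = 682, q_3 = 6*4 + 3 = 27.
  i=4: a_4=2, p_4 = 2*682 + 101 = 1465, q_4 = 2*27 + 4 = 58.
  i=5: a_5=6, p_5 = 6*1465 + 682 = 9472, q_5 = 6*58 + 27 = 375.
  i=6: a_6=1, p_6 = 1*9472 + 1465 = 10937, q_6 = 1*375 + 58 = 433.
  i=7: a_7=3, p_7 = 3*10937 + 9472 = 42283, q_7 = 3*433 + 375 = 1674.
Check: 42283^2 - 638*1674^2 = 1787852089 - 1787852088 = 1, so (x, y) = (42283, 1674) solves the equation, and by the theorem it is the least positive solution.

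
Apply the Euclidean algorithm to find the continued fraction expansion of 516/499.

Run the Euclidean algorithm on 516 and 499; the successive quotients are the partial quotients a_0, a_1, ... (each step inverts the fractional part left over by the previous one):
  516 = 1*499 + 17, so a_0 = 1.
  499 = 29*17 + 6, so a_1 = 29.
  17 = 2*6 + 5, so a_2 = 2.
  6 = 1*5 + 1, so a_3 = 1.
  5 = 5*1 + 0, so a_4 = 5.
The remainder reaches 0 after 5 divisions, so the expansion has 5 partial quotients, read off in order.

[1; 29, 2, 1, 5]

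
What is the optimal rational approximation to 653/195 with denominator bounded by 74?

144/43

Expand x = 653/195 as a continued fraction with the Euclidean algorithm:
  653 = 3*195 + 68, so a_0 = 3.
  195 = 2*68 + 59, so a_1 = 2.
  68 = 1*59 + 9, so a_2 = 1.
  59 = 6*9 + 5, so a_3 = 6.
  9 = 1*5 + 4, so a_4 = 1.
  5 = 1*4 + 1, so a_5 = 1.
  4 = 4*1 + 0, so a_6 = 4.
so x = [3; 2, 1, 6, 1, 1, 4].
Convergents (p_i = a_i*p_{i-1} + p_{i-2}, q_i = a_i*q_{i-1} + q_{i-2} with p_{-2}=0, p_{-1}=1, q_{-2}=1, q_{-1}=0), until the denominator exceeds 74:
  i=0: a_0=3, p_0 = 3*1 + 0 = 3, q_0 = 3*0 + 1 = 1.
  i=1: a_1=2, p_1 = 2*3 + 1 = 7, q_1 = 2*1 + 0 = 2.
  i=2: a_2=1, p_2 = 1*7 + 3 = 10, q_2 = 1*2 + 1 = 3.
  i=3: a_3=6, p_3 = 6*10 + 7 = 67, q_3 = 6*3 + 2 = 20.
  i=4: a_4=1, p_4 = 1*67 + 10 = 77, q_4 = 1*20 + 3 = 23.
  i=5: a_5=1, p_5 = 1*77 + 67 = 144, q_5 = 1*23 + 20 = 43.
  i=6: a_6=4, p_6 = 4*144 + 77 = 653, q_6 = 4*43 + 23 = 195.
q_6 = 195 > 74, so the last convergent with denominator <= 74 is p_5/q_5 = 144/43.
The closest fraction with denominator <= 74 is either p_5/q_5 or the intermediate fraction (k*p_5 + p_4)/(k*q_5 + q_4) with the largest k >= 1 whose denominator stays <= 74; these approach x as k grows, and every other convergent or intermediate fraction in range is farther away.
Largest k: floor((74 - q_4)/q_5) = floor((74 - 23)/43) = 1.
That gives (1*144 + 77)/(1*43 + 23) = 221/66.
Compare the errors: |x - 144/43| = |653*43 - 144*195|/(195*43) = 1/8385, and |x - 221/66| = |653*66 - 221*195|/(195*66) = 3/12870.
Cross-multiplying, 1*12870 = 12870 < 25155 = 3*8385, so 1/8385 is smaller: the convergent 144/43 is closer to x than 221/66.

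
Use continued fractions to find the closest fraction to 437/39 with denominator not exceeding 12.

Expand x = 437/39 as a continued fraction with the Euclidean algorithm:
  437 = 11*39 + 8, so a_0 = 11.
  39 = 4*8 + 7, so a_1 = 4.
  8 = 1*7 + 1, so a_2 = 1.
  7 = 7*1 + 0, so a_3 = 7.
so x = [11; 4, 1, 7].
Convergents (p_i = a_i*p_{i-1} + p_{i-2}, q_i = a_i*q_{i-1} + q_{i-2} with p_{-2}=0, p_{-1}=1, q_{-2}=1, q_{-1}=0), until the denominator exceeds 12:
  i=0: a_0=11, p_0 = 11*1 + 0 = 11, q_0 = 11*0 + 1 = 1.
  i=1: a_1=4, p_1 = 4*11 + 1 = 45, q_1 = 4*1 + 0 = 4.
  i=2: a_2=1, p_2 = 1*45 + 11 = 56, q_2 = 1*4 + 1 = 5.
  i=3: a_3=7, p_3 = 7*56 + 45 = 437, q_3 = 7*5 + 4 = 39.
q_3 = 39 > 12, so the last convergent with denominator <= 12 is p_2/q_2 = 56/5.
The closest fraction with denominator <= 12 is either p_2/q_2 or the intermediate fraction (k*p_2 + p_1)/(k*q_2 + q_1) with the largest k >= 1 whose denominator stays <= 12; these approach x as k grows, and every other convergent or intermediate fraction in range is farther away.
Largest k: floor((12 - q_1)/q_2) = floor((12 - 4)/5) = 1.
That gives (1*56 + 45)/(1*5 + 4) = 101/9.
Compare the errors: |x - 56/5| = |437*5 - 56*39|/(39*5) = 1/195, and |x - 101/9| = |437*9 - 101*39|/(39*9) = 6/351.
Cross-multiplying, 1*351 = 351 < 1170 = 6*195, so 1/195 is smaller: the convergent 56/5 is closer to x than 101/9.

56/5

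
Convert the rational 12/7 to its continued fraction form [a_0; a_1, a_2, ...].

Run the Euclidean algorithm on 12 and 7; the successive quotients are the partial quotients a_0, a_1, ... (each step inverts the fractional part left over by the previous one):
  12 = 1*7 + 5, so a_0 = 1.
  7 = 1*5 + 2, so a_1 = 1.
  5 = 2*2 + 1, so a_2 = 2.
  2 = 2*1 + 0, so a_3 = 2.
The remainder reaches 0 after 4 divisions, so the expansion has 4 partial quotients, read off in order.

[1; 1, 2, 2]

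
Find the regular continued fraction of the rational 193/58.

[3; 3, 19]

Run the Euclidean algorithm on 193 and 58; the successive quotients are the partial quotients a_0, a_1, ... (each step inverts the fractional part left over by the previous one):
  193 = 3*58 + 19, so a_0 = 3.
  58 = 3*19 + 1, so a_1 = 3.
  19 = 19*1 + 0, so a_2 = 19.
The remainder reaches 0 after 3 divisions, so the expansion has 3 partial quotients, read off in order.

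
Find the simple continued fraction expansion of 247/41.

[6; 41]

Run the Euclidean algorithm on 247 and 41; the successive quotients are the partial quotients a_0, a_1, ... (each step inverts the fractional part left over by the previous one):
  247 = 6*41 + 1, so a_0 = 6.
  41 = 41*1 + 0, so a_1 = 41.
The remainder reaches 0 after 2 divisions, so the expansion has 2 partial quotients, read off in order.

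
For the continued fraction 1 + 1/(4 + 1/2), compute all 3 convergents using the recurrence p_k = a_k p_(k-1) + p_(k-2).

1/1, 5/4, 11/9

Using the convergent recurrence p_i = a_i*p_{i-1} + p_{i-2}, q_i = a_i*q_{i-1} + q_{i-2} with p_{-2}=0, p_{-1}=1, q_{-2}=1, q_{-1}=0:
  i=0: a_0=1, p_0 = 1*1 + 0 = 1, q_0 = 1*0 + 1 = 1.
  i=1: a_1=4, p_1 = 4*1 + 1 = 5, q_1 = 4*1 + 0 = 4.
  i=2: a_2=2, p_2 = 2*5 + 1 = 11, q_2 = 2*4 + 1 = 9.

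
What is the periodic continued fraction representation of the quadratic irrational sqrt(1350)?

Write x_i = (sqrt(1350) + m_i)/d_i with (m_0, d_0) = (0, 1). a_0 = floor(sqrt(1350)) = 36, since 36^2 = 1296 <= 1350 < 1369 = 37^2.
Iterate m_{i+1} = d_i*a_i - m_i, d_{i+1} = (1350 - m_{i+1}^2)/d_i, a_{i+1} = floor((a_0 + m_{i+1})/d_{i+1}):
  m_1 = 1*36 - 0 = 36, d_1 = (1350 - 36^2)/1 = 54/1 = 54, a_1 = floor((36 + 36)/54) = 1.
  m_2 = 54*1 - 36 = 18, d_2 = (1350 - 18^2)/54 = 1026/54 = 19, a_2 = floor((36 + 18)/19) = 2.
  m_3 = 19*2 - 18 = 20, d_3 = (1350 - 20^2)/19 = 950/19 = 50, a_3 = floor((36 + 20)/50) = 1.
  m_4 = 50*1 - 20 = 30, d_4 = (1350 - 30^2)/50 = 450/50 = 9, a_4 = floor((36 + 30)/9) = 7.
  m_5 = 9*7 - 30 = 33, d_5 = (1350 - 33^2)/9 = 261/9 = 29, a_5 = floor((36 + 33)/29) = 2.
  m_6 = 29*2 - 33 = 25, d_6 = (1350 - 25^2)/29 = 725/29 = 25, a_6 = floor((36 + 25)/25) = 2.
  m_7 = 25*2 - 25 = 25, d_7 = (1350 - 25^2)/25 = 725/25 = 29, a_7 = floor((36 + 25)/29) = 2.
  m_8 = 29*2 - 25 = 33, d_8 = (1350 - 33^2)/29 = 261/29 = 9, a_8 = floor((36 + 33)/9) = 7.
  m_9 = 9*7 - 33 = 30, d_9 = (1350 - 30^2)/9 = 450/9 = 50, a_9 = floor((36 + 30)/50) = 1.
  m_10 = 50*1 - 30 = 20, d_10 = (1350 - 20^2)/50 = 950/50 = 19, a_10 = floor((36 + 20)/19) = 2.
  m_11 = 19*2 - 20 = 18, d_11 = (1350 - 18^2)/19 = 1026/19 = 54, a_11 = floor((36 + 18)/54) = 1.
  m_12 = 54*1 - 18 = 36, d_12 = (1350 - 36^2)/54 = 54/54 = 1, a_12 = floor((36 + 36)/1) = 72.
  m_13 = 1*72 - 36 = 36, d_13 = (1350 - 36^2)/1 = 54/1 = 54: (m_13, d_13) = (m_1, d_1) = (36, 54), so from here the quotients repeat a_1, ..., a_12; the period length is 12.
Hence the expansion of sqrt(1350) is a_0 = 36 followed by the repeating block 1, 2, 1, 7, 2, 2, 2, 7, 1, 2, 1, 72 (period 12).

[36; (1, 2, 1, 7, 2, 2, 2, 7, 1, 2, 1, 72)]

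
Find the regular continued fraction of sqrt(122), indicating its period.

Write x_i = (sqrt(122) + m_i)/d_i with (m_0, d_0) = (0, 1). a_0 = floor(sqrt(122)) = 11, since 11^2 = 121 <= 122 < 144 = 12^2.
Iterate m_{i+1} = d_i*a_i - m_i, d_{i+1} = (122 - m_{i+1}^2)/d_i, a_{i+1} = floor((a_0 + m_{i+1})/d_{i+1}):
  m_1 = 1*11 - 0 = 11, d_1 = (122 - 11^2)/1 = 1/1 = 1, a_1 = floor((11 + 11)/1) = 22.
  m_2 = 1*22 - 11 = 11, d_2 = (122 - 11^2)/1 = 1/1 = 1: (m_2, d_2) = (m_1, d_1) = (11, 1), so from here the quotient a_1 repeats; the period length is 1.
Hence the expansion of sqrt(122) is a_0 = 11 followed by the repeating block 22 (period 1).

[11; (22)]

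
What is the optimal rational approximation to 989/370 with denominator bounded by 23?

8/3

Expand x = 989/370 as a continued fraction with the Euclidean algorithm:
  989 = 2*370 + 249, so a_0 = 2.
  370 = 1*249 + 121, so a_1 = 1.
  249 = 2*121 + 7, so a_2 = 2.
  121 = 17*7 + 2, so a_3 = 17.
  7 = 3*2 + 1, so a_4 = 3.
  2 = 2*1 + 0, so a_5 = 2.
so x = [2; 1, 2, 17, 3, 2].
Convergents (p_i = a_i*p_{i-1} + p_{i-2}, q_i = a_i*q_{i-1} + q_{i-2} with p_{-2}=0, p_{-1}=1, q_{-2}=1, q_{-1}=0), until the denominator exceeds 23:
  i=0: a_0=2, p_0 = 2*1 + 0 = 2, q_0 = 2*0 + 1 = 1.
  i=1: a_1=1, p_1 = 1*2 + 1 = 3, q_1 = 1*1 + 0 = 1.
  i=2: a_2=2, p_2 = 2*3 + 2 = 8, q_2 = 2*1 + 1 = 3.
  i=3: a_3=17, p_3 = 17*8 + 3 = 139, q_3 = 17*3 + 1 = 52.
q_3 = 52 > 23, so the last convergent with denominator <= 23 is p_2/q_2 = 8/3.
The closest fraction with denominator <= 23 is either p_2/q_2 or the intermediate fraction (k*p_2 + p_1)/(k*q_2 + q_1) with the largest k >= 1 whose denominator stays <= 23; these approach x as k grows, and every other convergent or intermediate fraction in range is farther away.
Largest k: floor((23 - q_1)/q_2) = floor((23 - 1)/3) = 7.
That gives (7*8 + 3)/(7*3 + 1) = 59/22.
Compare the errors: |x - 8/3| = |989*3 - 8*370|/(370*3) = 7/1110, and |x - 59/22| = |989*22 - 59*370|/(370*22) = 72/8140.
Cross-multiplying, 7*8140 = 56980 < 79920 = 72*1110, so 7/1110 is smaller: the convergent 8/3 is closer to x than 59/22.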